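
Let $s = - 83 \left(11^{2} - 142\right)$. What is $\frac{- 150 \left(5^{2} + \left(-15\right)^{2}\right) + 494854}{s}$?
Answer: $\frac{457354}{1743} \approx 262.39$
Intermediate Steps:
$s = 1743$ ($s = - 83 \left(121 - 142\right) = \left(-83\right) \left(-21\right) = 1743$)
$\frac{- 150 \left(5^{2} + \left(-15\right)^{2}\right) + 494854}{s} = \frac{- 150 \left(5^{2} + \left(-15\right)^{2}\right) + 494854}{1743} = \left(- 150 \left(25 + 225\right) + 494854\right) \frac{1}{1743} = \left(\left(-150\right) 250 + 494854\right) \frac{1}{1743} = \left(-37500 + 494854\right) \frac{1}{1743} = 457354 \cdot \frac{1}{1743} = \frac{457354}{1743}$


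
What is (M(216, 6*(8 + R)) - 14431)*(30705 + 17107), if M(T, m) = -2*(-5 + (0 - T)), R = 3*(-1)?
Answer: -668842068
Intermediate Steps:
R = -3
M(T, m) = 10 + 2*T (M(T, m) = -2*(-5 - T) = 10 + 2*T)
(M(216, 6*(8 + R)) - 14431)*(30705 + 17107) = ((10 + 2*216) - 14431)*(30705 + 17107) = ((10 + 432) - 14431)*47812 = (442 - 14431)*47812 = -13989*47812 = -668842068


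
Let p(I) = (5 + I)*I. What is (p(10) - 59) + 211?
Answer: 302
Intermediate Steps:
p(I) = I*(5 + I)
(p(10) - 59) + 211 = (10*(5 + 10) - 59) + 211 = (10*15 - 59) + 211 = (150 - 59) + 211 = 91 + 211 = 302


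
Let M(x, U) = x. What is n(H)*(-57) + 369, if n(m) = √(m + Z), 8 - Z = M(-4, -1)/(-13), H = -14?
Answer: 369 - 57*I*√1066/13 ≈ 369.0 - 143.16*I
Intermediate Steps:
Z = 100/13 (Z = 8 - (-4)/(-13) = 8 - (-4)*(-1)/13 = 8 - 1*4/13 = 8 - 4/13 = 100/13 ≈ 7.6923)
n(m) = √(100/13 + m) (n(m) = √(m + 100/13) = √(100/13 + m))
n(H)*(-57) + 369 = (√(1300 + 169*(-14))/13)*(-57) + 369 = (√(1300 - 2366)/13)*(-57) + 369 = (√(-1066)/13)*(-57) + 369 = ((I*√1066)/13)*(-57) + 369 = (I*√1066/13)*(-57) + 369 = -57*I*√1066/13 + 369 = 369 - 57*I*√1066/13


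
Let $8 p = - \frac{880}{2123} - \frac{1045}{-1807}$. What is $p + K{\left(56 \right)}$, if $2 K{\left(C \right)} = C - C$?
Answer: $\frac{57125}{2790008} \approx 0.020475$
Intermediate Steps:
$K{\left(C \right)} = 0$ ($K{\left(C \right)} = \frac{C - C}{2} = \frac{1}{2} \cdot 0 = 0$)
$p = \frac{57125}{2790008}$ ($p = \frac{- \frac{880}{2123} - \frac{1045}{-1807}}{8} = \frac{\left(-880\right) \frac{1}{2123} - - \frac{1045}{1807}}{8} = \frac{- \frac{80}{193} + \frac{1045}{1807}}{8} = \frac{1}{8} \cdot \frac{57125}{348751} = \frac{57125}{2790008} \approx 0.020475$)
$p + K{\left(56 \right)} = \frac{57125}{2790008} + 0 = \frac{57125}{2790008}$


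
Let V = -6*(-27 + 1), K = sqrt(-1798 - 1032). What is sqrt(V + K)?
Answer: sqrt(156 + I*sqrt(2830)) ≈ 12.665 + 2.1001*I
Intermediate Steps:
K = I*sqrt(2830) (K = sqrt(-2830) = I*sqrt(2830) ≈ 53.198*I)
V = 156 (V = -6*(-26) = 156)
sqrt(V + K) = sqrt(156 + I*sqrt(2830))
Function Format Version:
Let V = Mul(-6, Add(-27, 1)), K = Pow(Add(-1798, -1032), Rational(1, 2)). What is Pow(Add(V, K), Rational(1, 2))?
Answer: Pow(Add(156, Mul(I, Pow(2830, Rational(1, 2)))), Rational(1, 2)) ≈ Add(12.665, Mul(2.1001, I))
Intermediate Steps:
K = Mul(I, Pow(2830, Rational(1, 2))) (K = Pow(-2830, Rational(1, 2)) = Mul(I, Pow(2830, Rational(1, 2))) ≈ Mul(53.198, I))
V = 156 (V = Mul(-6, -26) = 156)
Pow(Add(V, K), Rational(1, 2)) = Pow(Add(156, Mul(I, Pow(2830, Rational(1, 2)))), Rational(1, 2))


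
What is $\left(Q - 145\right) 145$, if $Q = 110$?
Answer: $-5075$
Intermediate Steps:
$\left(Q - 145\right) 145 = \left(110 - 145\right) 145 = \left(-35\right) 145 = -5075$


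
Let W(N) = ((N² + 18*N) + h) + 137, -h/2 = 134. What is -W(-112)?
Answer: -10397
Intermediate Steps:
h = -268 (h = -2*134 = -268)
W(N) = -131 + N² + 18*N (W(N) = ((N² + 18*N) - 268) + 137 = (-268 + N² + 18*N) + 137 = -131 + N² + 18*N)
-W(-112) = -(-131 + (-112)² + 18*(-112)) = -(-131 + 12544 - 2016) = -1*10397 = -10397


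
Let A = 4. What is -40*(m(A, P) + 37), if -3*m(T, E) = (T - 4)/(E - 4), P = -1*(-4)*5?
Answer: -1480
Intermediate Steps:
P = 20 (P = 4*5 = 20)
m(T, E) = -(-4 + T)/(3*(-4 + E)) (m(T, E) = -(T - 4)/(3*(E - 4)) = -(-4 + T)/(3*(-4 + E)))
-40*(m(A, P) + 37) = -40*((4 - 1*4)/(3*(-4 + 20)) + 37) = -40*((1/3)*(4 - 4)/16 + 37) = -40*((1/3)*(1/16)*0 + 37) = -40*(0 + 37) = -40*37 = -1480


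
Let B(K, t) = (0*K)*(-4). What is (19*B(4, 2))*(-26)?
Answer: 0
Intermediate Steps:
B(K, t) = 0 (B(K, t) = 0*(-4) = 0)
(19*B(4, 2))*(-26) = (19*0)*(-26) = 0*(-26) = 0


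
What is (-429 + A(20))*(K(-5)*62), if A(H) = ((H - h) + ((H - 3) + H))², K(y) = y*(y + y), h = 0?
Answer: 8742000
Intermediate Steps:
K(y) = 2*y² (K(y) = y*(2*y) = 2*y²)
A(H) = (-3 + 3*H)² (A(H) = ((H - 1*0) + ((H - 3) + H))² = ((H + 0) + ((-3 + H) + H))² = (H + (-3 + 2*H))² = (-3 + 3*H)²)
(-429 + A(20))*(K(-5)*62) = (-429 + 9*(1 - 1*20)²)*((2*(-5)²)*62) = (-429 + 9*(1 - 20)²)*((2*25)*62) = (-429 + 9*(-19)²)*(50*62) = (-429 + 9*361)*3100 = (-429 + 3249)*3100 = 2820*3100 = 8742000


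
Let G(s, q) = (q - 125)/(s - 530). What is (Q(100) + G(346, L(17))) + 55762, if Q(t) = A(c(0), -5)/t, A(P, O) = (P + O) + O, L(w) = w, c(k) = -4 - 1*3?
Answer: 128253559/2300 ≈ 55762.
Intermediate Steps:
c(k) = -7 (c(k) = -4 - 3 = -7)
A(P, O) = P + 2*O (A(P, O) = (O + P) + O = P + 2*O)
Q(t) = -17/t (Q(t) = (-7 + 2*(-5))/t = (-7 - 10)/t = -17/t)
G(s, q) = (-125 + q)/(-530 + s)
(Q(100) + G(346, L(17))) + 55762 = (-17/100 + (-125 + 17)/(-530 + 346)) + 55762 = (-17*1/100 - 108/(-184)) + 55762 = (-17/100 - 1/184*(-108)) + 55762 = (-17/100 + 27/46) + 55762 = 959/2300 + 55762 = 128253559/2300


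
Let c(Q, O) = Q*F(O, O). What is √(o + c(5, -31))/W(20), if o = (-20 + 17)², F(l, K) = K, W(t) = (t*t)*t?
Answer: I*√146/8000 ≈ 0.0015104*I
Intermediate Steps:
W(t) = t³ (W(t) = t²*t = t³)
c(Q, O) = O*Q (c(Q, O) = Q*O = O*Q)
o = 9 (o = (-3)² = 9)
√(o + c(5, -31))/W(20) = √(9 - 31*5)/(20³) = √(9 - 155)/8000 = √(-146)*(1/8000) = (I*√146)*(1/8000) = I*√146/8000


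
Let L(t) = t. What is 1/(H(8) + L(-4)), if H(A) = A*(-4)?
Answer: -1/36 ≈ -0.027778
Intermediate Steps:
H(A) = -4*A
1/(H(8) + L(-4)) = 1/(-4*8 - 4) = 1/(-32 - 4) = 1/(-36) = -1/36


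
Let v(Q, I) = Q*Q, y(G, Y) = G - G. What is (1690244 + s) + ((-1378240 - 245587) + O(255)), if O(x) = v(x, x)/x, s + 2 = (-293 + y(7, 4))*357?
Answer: -37931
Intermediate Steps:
y(G, Y) = 0
v(Q, I) = Q²
s = -104603 (s = -2 + (-293 + 0)*357 = -2 - 293*357 = -2 - 104601 = -104603)
O(x) = x (O(x) = x²/x = x)
(1690244 + s) + ((-1378240 - 245587) + O(255)) = (1690244 - 104603) + ((-1378240 - 245587) + 255) = 1585641 + (-1623827 + 255) = 1585641 - 1623572 = -37931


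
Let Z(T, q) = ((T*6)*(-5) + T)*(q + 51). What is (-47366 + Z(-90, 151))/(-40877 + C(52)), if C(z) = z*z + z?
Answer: -479854/38121 ≈ -12.588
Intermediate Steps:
C(z) = z + z² (C(z) = z² + z = z + z²)
Z(T, q) = -29*T*(51 + q) (Z(T, q) = ((6*T)*(-5) + T)*(51 + q) = (-30*T + T)*(51 + q) = (-29*T)*(51 + q) = -29*T*(51 + q))
(-47366 + Z(-90, 151))/(-40877 + C(52)) = (-47366 - 29*(-90)*(51 + 151))/(-40877 + 52*(1 + 52)) = (-47366 - 29*(-90)*202)/(-40877 + 52*53) = (-47366 + 527220)/(-40877 + 2756) = 479854/(-38121) = 479854*(-1/38121) = -479854/38121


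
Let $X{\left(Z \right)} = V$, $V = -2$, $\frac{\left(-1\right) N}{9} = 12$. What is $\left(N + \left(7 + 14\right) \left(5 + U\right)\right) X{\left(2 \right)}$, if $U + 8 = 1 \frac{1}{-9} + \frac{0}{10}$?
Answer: $\frac{1040}{3} \approx 346.67$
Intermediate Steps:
$U = - \frac{73}{9}$ ($U = -8 + \left(1 \frac{1}{-9} + \frac{0}{10}\right) = -8 + \left(1 \left(- \frac{1}{9}\right) + 0 \cdot \frac{1}{10}\right) = -8 + \left(- \frac{1}{9} + 0\right) = -8 - \frac{1}{9} = - \frac{73}{9} \approx -8.1111$)
$N = -108$ ($N = \left(-9\right) 12 = -108$)
$X{\left(Z \right)} = -2$
$\left(N + \left(7 + 14\right) \left(5 + U\right)\right) X{\left(2 \right)} = \left(-108 + \left(7 + 14\right) \left(5 - \frac{73}{9}\right)\right) \left(-2\right) = \left(-108 + 21 \left(- \frac{28}{9}\right)\right) \left(-2\right) = \left(-108 - \frac{196}{3}\right) \left(-2\right) = \left(- \frac{520}{3}\right) \left(-2\right) = \frac{1040}{3}$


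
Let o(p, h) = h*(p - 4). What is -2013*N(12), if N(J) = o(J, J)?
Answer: -193248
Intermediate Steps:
o(p, h) = h*(-4 + p)
N(J) = J*(-4 + J)
-2013*N(12) = -24156*(-4 + 12) = -24156*8 = -2013*96 = -193248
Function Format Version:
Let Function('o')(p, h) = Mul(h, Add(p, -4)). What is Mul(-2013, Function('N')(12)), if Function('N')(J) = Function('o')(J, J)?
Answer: -193248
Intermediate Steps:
Function('o')(p, h) = Mul(h, Add(-4, p))
Function('N')(J) = Mul(J, Add(-4, J))
Mul(-2013, Function('N')(12)) = Mul(-2013, Mul(12, Add(-4, 12))) = Mul(-2013, Mul(12, 8)) = Mul(-2013, 96) = -193248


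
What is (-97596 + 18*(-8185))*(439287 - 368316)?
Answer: -17382643146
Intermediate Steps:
(-97596 + 18*(-8185))*(439287 - 368316) = (-97596 - 147330)*70971 = -244926*70971 = -17382643146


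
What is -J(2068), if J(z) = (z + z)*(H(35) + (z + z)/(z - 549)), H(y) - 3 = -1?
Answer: -29671664/1519 ≈ -19534.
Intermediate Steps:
H(y) = 2 (H(y) = 3 - 1 = 2)
J(z) = 2*z*(2 + 2*z/(-549 + z)) (J(z) = (z + z)*(2 + (z + z)/(z - 549)) = (2*z)*(2 + (2*z)/(-549 + z)) = (2*z)*(2 + 2*z/(-549 + z)) = 2*z*(2 + 2*z/(-549 + z)))
-J(2068) = -4*2068*(-549 + 2*2068)/(-549 + 2068) = -4*2068*(-549 + 4136)/1519 = -4*2068*3587/1519 = -1*29671664/1519 = -29671664/1519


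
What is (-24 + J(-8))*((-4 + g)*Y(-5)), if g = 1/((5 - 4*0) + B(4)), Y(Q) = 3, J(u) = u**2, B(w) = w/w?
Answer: -460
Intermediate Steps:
B(w) = 1
g = 1/6 (g = 1/((5 - 4*0) + 1) = 1/((5 + 0) + 1) = 1/(5 + 1) = 1/6 ≈ 0.16667)
(-24 + J(-8))*((-4 + g)*Y(-5)) = (-24 + (-8)**2)*((-4 + 1/6)*3) = (-24 + 64)*(-23/6*3) = 40*(-23/2) = -460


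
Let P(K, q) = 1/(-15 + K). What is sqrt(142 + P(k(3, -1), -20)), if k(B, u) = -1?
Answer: sqrt(2271)/4 ≈ 11.914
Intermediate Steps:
sqrt(142 + P(k(3, -1), -20)) = sqrt(142 + 1/(-15 - 1)) = sqrt(142 + 1/(-16)) = sqrt(142 - 1/16) = sqrt(2271/16) = sqrt(2271)/4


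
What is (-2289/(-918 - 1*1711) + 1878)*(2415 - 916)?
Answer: 7404386949/2629 ≈ 2.8164e+6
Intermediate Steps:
(-2289/(-918 - 1*1711) + 1878)*(2415 - 916) = (-2289/(-918 - 1711) + 1878)*1499 = (-2289/(-2629) + 1878)*1499 = (-2289*(-1/2629) + 1878)*1499 = (2289/2629 + 1878)*1499 = (4939551/2629)*1499 = 7404386949/2629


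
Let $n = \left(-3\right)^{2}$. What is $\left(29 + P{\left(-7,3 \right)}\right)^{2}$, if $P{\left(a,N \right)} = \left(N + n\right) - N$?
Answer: $1444$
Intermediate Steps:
$n = 9$
$P{\left(a,N \right)} = 9$ ($P{\left(a,N \right)} = \left(N + 9\right) - N = \left(9 + N\right) - N = 9$)
$\left(29 + P{\left(-7,3 \right)}\right)^{2} = \left(29 + 9\right)^{2} = 38^{2} = 1444$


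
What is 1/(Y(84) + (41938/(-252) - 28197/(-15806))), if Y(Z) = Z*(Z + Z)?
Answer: 71127/992034110 ≈ 7.1698e-5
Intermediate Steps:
Y(Z) = 2*Z² (Y(Z) = Z*(2*Z) = 2*Z²)
1/(Y(84) + (41938/(-252) - 28197/(-15806))) = 1/(2*84² + (41938/(-252) - 28197/(-15806))) = 1/(2*7056 + (41938*(-1/252) - 28197*(-1/15806))) = 1/(14112 + (-20969/126 + 28197/15806)) = 1/(14112 - 11710114/71127) = 1/(992034110/71127) = 71127/992034110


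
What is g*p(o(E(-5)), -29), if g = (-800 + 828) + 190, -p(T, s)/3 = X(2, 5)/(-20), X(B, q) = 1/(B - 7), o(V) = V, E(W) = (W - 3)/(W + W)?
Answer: -327/50 ≈ -6.5400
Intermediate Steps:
E(W) = (-3 + W)/(2*W) (E(W) = (-3 + W)/((2*W)) = (-3 + W)*(1/(2*W)) = (-3 + W)/(2*W))
X(B, q) = 1/(-7 + B)
p(T, s) = -3/100 (p(T, s) = -3/((-7 + 2)*(-20)) = -3*(-1)/((-5)*20) = -(-3)*(-1)/(5*20) = -3*1/100 = -3/100)
g = 218 (g = 28 + 190 = 218)
g*p(o(E(-5)), -29) = 218*(-3/100) = -327/50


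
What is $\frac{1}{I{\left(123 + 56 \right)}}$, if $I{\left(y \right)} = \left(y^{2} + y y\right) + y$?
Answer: $\frac{1}{64261} \approx 1.5562 \cdot 10^{-5}$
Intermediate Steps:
$I{\left(y \right)} = y + 2 y^{2}$ ($I{\left(y \right)} = \left(y^{2} + y^{2}\right) + y = 2 y^{2} + y = y + 2 y^{2}$)
$\frac{1}{I{\left(123 + 56 \right)}} = \frac{1}{\left(123 + 56\right) \left(1 + 2 \left(123 + 56\right)\right)} = \frac{1}{179 \left(1 + 2 \cdot 179\right)} = \frac{1}{179 \left(1 + 358\right)} = \frac{1}{179 \cdot 359} = \frac{1}{64261}$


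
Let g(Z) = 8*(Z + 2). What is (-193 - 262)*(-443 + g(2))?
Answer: 187005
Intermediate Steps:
g(Z) = 16 + 8*Z (g(Z) = 8*(2 + Z) = 16 + 8*Z)
(-193 - 262)*(-443 + g(2)) = (-193 - 262)*(-443 + (16 + 8*2)) = -455*(-443 + (16 + 16)) = -455*(-443 + 32) = -455*(-411) = 187005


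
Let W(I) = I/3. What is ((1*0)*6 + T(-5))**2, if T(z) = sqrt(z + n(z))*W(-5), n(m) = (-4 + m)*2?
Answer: -575/9 ≈ -63.889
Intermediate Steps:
W(I) = I/3 (W(I) = I*(1/3) = I/3)
n(m) = -8 + 2*m
T(z) = -5*sqrt(-8 + 3*z)/3 (T(z) = sqrt(z + (-8 + 2*z))*((1/3)*(-5)) = sqrt(-8 + 3*z)*(-5/3) = -5*sqrt(-8 + 3*z)/3)
((1*0)*6 + T(-5))**2 = ((1*0)*6 - 5*sqrt(-8 + 3*(-5))/3)**2 = (0*6 - 5*sqrt(-8 - 15)/3)**2 = (0 - 5*I*sqrt(23)/3)**2 = (-5*I*sqrt(23)/3)**2 = -575/9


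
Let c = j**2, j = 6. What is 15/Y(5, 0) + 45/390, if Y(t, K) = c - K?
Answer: 83/156 ≈ 0.53205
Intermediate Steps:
c = 36 (c = 6**2 = 36)
Y(t, K) = 36 - K
15/Y(5, 0) + 45/390 = 15/(36 - 1*0) + 45/390 = 15/(36 + 0) + 45*(1/390) = 15/36 + 3/26 = 15*(1/36) + 3/26 = 5/12 + 3/26 = 83/156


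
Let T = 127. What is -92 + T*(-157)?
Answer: -20031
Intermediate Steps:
-92 + T*(-157) = -92 + 127*(-157) = -92 - 19939 = -20031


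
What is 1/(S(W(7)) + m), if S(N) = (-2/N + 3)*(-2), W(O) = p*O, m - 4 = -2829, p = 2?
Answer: -7/19815 ≈ -0.00035327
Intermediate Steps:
m = -2825 (m = 4 - 2829 = -2825)
W(O) = 2*O
S(N) = -6 + 4/N (S(N) = (3 - 2/N)*(-2) = -6 + 4/N)
1/(S(W(7)) + m) = 1/((-6 + 4/((2*7))) - 2825) = 1/((-6 + 4/14) - 2825) = 1/((-6 + 4*(1/14)) - 2825) = 1/((-6 + 2/7) - 2825) = 1/(-40/7 - 2825) = 1/(-19815/7) = -7/19815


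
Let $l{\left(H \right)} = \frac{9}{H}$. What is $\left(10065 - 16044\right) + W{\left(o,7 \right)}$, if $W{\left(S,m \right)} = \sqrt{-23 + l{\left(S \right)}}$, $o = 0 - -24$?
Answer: $-5979 + \frac{i \sqrt{362}}{4} \approx -5979.0 + 4.7566 i$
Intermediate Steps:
$o = 24$ ($o = 0 + 24 = 24$)
$W{\left(S,m \right)} = \sqrt{-23 + \frac{9}{S}}$
$\left(10065 - 16044\right) + W{\left(o,7 \right)} = \left(10065 - 16044\right) + \sqrt{-23 + \frac{9}{24}} = -5979 + \sqrt{-23 + 9 \cdot \frac{1}{24}} = -5979 + \sqrt{-23 + \frac{3}{8}} = -5979 + \sqrt{- \frac{181}{8}} = -5979 + \frac{i \sqrt{362}}{4}$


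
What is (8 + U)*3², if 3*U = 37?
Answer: 183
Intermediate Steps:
U = 37/3 (U = (⅓)*37 = 37/3 ≈ 12.333)
(8 + U)*3² = (8 + 37/3)*3² = (61/3)*9 = 183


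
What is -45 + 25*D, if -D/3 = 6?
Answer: -495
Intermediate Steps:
D = -18 (D = -3*6 = -18)
-45 + 25*D = -45 + 25*(-18) = -45 - 450 = -495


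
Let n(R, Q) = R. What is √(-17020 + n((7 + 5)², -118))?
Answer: 2*I*√4219 ≈ 129.91*I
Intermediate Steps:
√(-17020 + n((7 + 5)², -118)) = √(-17020 + (7 + 5)²) = √(-17020 + 12²) = √(-17020 + 144) = √(-16876) = 2*I*√4219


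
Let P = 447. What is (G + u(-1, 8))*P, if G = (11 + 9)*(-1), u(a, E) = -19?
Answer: -17433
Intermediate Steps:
G = -20 (G = 20*(-1) = -20)
(G + u(-1, 8))*P = (-20 - 19)*447 = -39*447 = -17433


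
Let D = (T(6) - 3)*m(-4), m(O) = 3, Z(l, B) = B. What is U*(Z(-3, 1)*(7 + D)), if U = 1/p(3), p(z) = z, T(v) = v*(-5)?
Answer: -92/3 ≈ -30.667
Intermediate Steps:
T(v) = -5*v
U = ⅓ (U = 1/3 = ⅓ ≈ 0.33333)
D = -99 (D = (-5*6 - 3)*3 = (-30 - 3)*3 = -33*3 = -99)
U*(Z(-3, 1)*(7 + D)) = (1*(7 - 99))/3 = (1*(-92))/3 = (⅓)*(-92) = -92/3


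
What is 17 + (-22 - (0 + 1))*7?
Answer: -144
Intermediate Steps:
17 + (-22 - (0 + 1))*7 = 17 + (-22 - 1*1)*7 = 17 + (-22 - 1)*7 = 17 - 23*7 = 17 - 161 = -144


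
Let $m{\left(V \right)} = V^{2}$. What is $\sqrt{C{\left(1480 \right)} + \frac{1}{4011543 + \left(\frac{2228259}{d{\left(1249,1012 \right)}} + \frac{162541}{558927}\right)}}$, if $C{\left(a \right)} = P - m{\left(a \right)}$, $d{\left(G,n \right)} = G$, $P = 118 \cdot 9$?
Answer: $\frac{i \sqrt{17185296718378819683917619400021003885}}{2801703095388691} \approx 1479.6 i$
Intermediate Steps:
$P = 1062$
$C{\left(a \right)} = 1062 - a^{2}$
$\sqrt{C{\left(1480 \right)} + \frac{1}{4011543 + \left(\frac{2228259}{d{\left(1249,1012 \right)}} + \frac{162541}{558927}\right)}} = \sqrt{\left(1062 - 1480^{2}\right) + \frac{1}{4011543 + \left(\frac{2228259}{1249} + \frac{162541}{558927}\right)}} = \sqrt{\left(1062 - 2190400\right) + \frac{1}{4011543 + \left(2228259 \cdot \frac{1}{1249} + 162541 \cdot \frac{1}{558927}\right)}} = \sqrt{\left(1062 - 2190400\right) + \frac{1}{4011543 + \left(\frac{2228259}{1249} + \frac{162541}{558927}\right)}} = \sqrt{-2189338 + \frac{1}{4011543 + \frac{1245637131802}{698099823}}} = \sqrt{-2189338 + \frac{1}{\frac{2801703095388691}{698099823}}} = \sqrt{-2189338 + \frac{698099823}{2801703095388691}} = \sqrt{- \frac{6133875051451387876735}{2801703095388691}} = \frac{i \sqrt{17185296718378819683917619400021003885}}{2801703095388691}$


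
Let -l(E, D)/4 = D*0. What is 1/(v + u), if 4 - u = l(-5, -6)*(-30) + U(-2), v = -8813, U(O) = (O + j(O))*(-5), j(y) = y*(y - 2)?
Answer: -1/8779 ≈ -0.00011391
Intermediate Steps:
j(y) = y*(-2 + y)
l(E, D) = 0 (l(E, D) = -4*D*0 = -4*0 = 0)
U(O) = -5*O - 5*O*(-2 + O) (U(O) = (O + O*(-2 + O))*(-5) = -5*O - 5*O*(-2 + O))
u = 34 (u = 4 - (0*(-30) + 5*(-2)*(1 - 1*(-2))) = 4 - (0 + 5*(-2)*(1 + 2)) = 4 - (0 + 5*(-2)*3) = 4 - (0 - 30) = 4 - 1*(-30) = 4 + 30 = 34)
1/(v + u) = 1/(-8813 + 34) = 1/(-8779) = -1/8779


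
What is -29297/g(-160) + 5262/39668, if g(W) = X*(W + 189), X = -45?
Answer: 584510153/25883370 ≈ 22.582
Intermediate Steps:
g(W) = -8505 - 45*W (g(W) = -45*(W + 189) = -45*(189 + W) = -8505 - 45*W)
-29297/g(-160) + 5262/39668 = -29297/(-8505 - 45*(-160)) + 5262/39668 = -29297/(-8505 + 7200) + 5262*(1/39668) = -29297/(-1305) + 2631/19834 = -29297*(-1/1305) + 2631/19834 = 29297/1305 + 2631/19834 = 584510153/25883370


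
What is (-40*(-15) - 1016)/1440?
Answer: -13/45 ≈ -0.28889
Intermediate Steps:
(-40*(-15) - 1016)/1440 = (600 - 1016)/1440 = (1/1440)*(-416) = -13/45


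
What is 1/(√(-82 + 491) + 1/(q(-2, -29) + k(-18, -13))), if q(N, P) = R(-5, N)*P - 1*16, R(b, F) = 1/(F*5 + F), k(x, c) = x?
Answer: 4548/58749025 + 143641*√409/58749025 ≈ 0.049524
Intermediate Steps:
R(b, F) = 1/(6*F) (R(b, F) = 1/(5*F + F) = 1/(6*F))
q(N, P) = -16 + P/(6*N) (q(N, P) = (1/(6*N))*P - 1*16 = P/(6*N) - 16 = -16 + P/(6*N))
1/(√(-82 + 491) + 1/(q(-2, -29) + k(-18, -13))) = 1/(√(-82 + 491) + 1/((-16 + (⅙)*(-29)/(-2)) - 18)) = 1/(√409 + 1/((-16 + (⅙)*(-29)*(-½)) - 18)) = 1/(√409 + 1/((-16 + 29/12) - 18)) = 1/(√409 + 1/(-163/12 - 18)) = 1/(√409 + 1/(-379/12)) = 1/(√409 - 12/379) = 1/(-12/379 + √409)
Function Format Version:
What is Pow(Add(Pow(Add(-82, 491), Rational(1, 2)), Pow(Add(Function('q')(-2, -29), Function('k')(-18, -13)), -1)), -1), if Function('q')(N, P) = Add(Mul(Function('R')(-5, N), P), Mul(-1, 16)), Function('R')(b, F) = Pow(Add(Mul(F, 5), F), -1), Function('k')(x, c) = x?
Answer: Add(Rational(4548, 58749025), Mul(Rational(143641, 58749025), Pow(409, Rational(1, 2)))) ≈ 0.049524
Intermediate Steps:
Function('R')(b, F) = Mul(Rational(1, 6), Pow(F, -1)) (Function('R')(b, F) = Pow(Add(Mul(5, F), F), -1) = Pow(Mul(6, F), -1) = Mul(Rational(1, 6), Pow(F, -1)))
Function('q')(N, P) = Add(-16, Mul(Rational(1, 6), P, Pow(N, -1))) (Function('q')(N, P) = Add(Mul(Mul(Rational(1, 6), Pow(N, -1)), P), Mul(-1, 16)) = Add(Mul(Rational(1, 6), P, Pow(N, -1)), -16) = Add(-16, Mul(Rational(1, 6), P, Pow(N, -1))))
Pow(Add(Pow(Add(-82, 491), Rational(1, 2)), Pow(Add(Function('q')(-2, -29), Function('k')(-18, -13)), -1)), -1) = Pow(Add(Pow(Add(-82, 491), Rational(1, 2)), Pow(Add(Add(-16, Mul(Rational(1, 6), -29, Pow(-2, -1))), -18), -1)), -1) = Pow(Add(Pow(409, Rational(1, 2)), Pow(Add(Add(-16, Mul(Rational(1, 6), -29, Rational(-1, 2))), -18), -1)), -1) = Pow(Add(Pow(409, Rational(1, 2)), Pow(Add(Add(-16, Rational(29, 12)), -18), -1)), -1) = Pow(Add(Pow(409, Rational(1, 2)), Pow(Add(Rational(-163, 12), -18), -1)), -1) = Pow(Add(Pow(409, Rational(1, 2)), Pow(Rational(-379, 12), -1)), -1) = Pow(Add(Pow(409, Rational(1, 2)), Rational(-12, 379)), -1) = Pow(Add(Rational(-12, 379), Pow(409, Rational(1, 2))), -1)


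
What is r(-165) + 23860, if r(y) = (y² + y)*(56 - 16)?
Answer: 1106260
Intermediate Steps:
r(y) = 40*y + 40*y² (r(y) = (y + y²)*40 = 40*y + 40*y²)
r(-165) + 23860 = 40*(-165)*(1 - 165) + 23860 = 40*(-165)*(-164) + 23860 = 1082400 + 23860 = 1106260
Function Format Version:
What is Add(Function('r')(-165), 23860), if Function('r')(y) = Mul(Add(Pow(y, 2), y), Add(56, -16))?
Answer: 1106260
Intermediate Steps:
Function('r')(y) = Add(Mul(40, y), Mul(40, Pow(y, 2))) (Function('r')(y) = Mul(Add(y, Pow(y, 2)), 40) = Add(Mul(40, y), Mul(40, Pow(y, 2))))
Add(Function('r')(-165), 23860) = Add(Mul(40, -165, Add(1, -165)), 23860) = Add(Mul(40, -165, -164), 23860) = Add(1082400, 23860) = 1106260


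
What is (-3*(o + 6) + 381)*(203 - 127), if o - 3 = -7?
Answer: 28500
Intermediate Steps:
o = -4 (o = 3 - 7 = -4)
(-3*(o + 6) + 381)*(203 - 127) = (-3*(-4 + 6) + 381)*(203 - 127) = (-3*2 + 381)*76 = (-6 + 381)*76 = 375*76 = 28500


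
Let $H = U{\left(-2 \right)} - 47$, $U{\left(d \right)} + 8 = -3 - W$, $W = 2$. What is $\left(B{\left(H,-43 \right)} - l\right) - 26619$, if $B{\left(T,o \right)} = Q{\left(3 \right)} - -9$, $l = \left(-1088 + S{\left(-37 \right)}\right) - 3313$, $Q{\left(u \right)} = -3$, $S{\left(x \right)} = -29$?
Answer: $-22183$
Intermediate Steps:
$U{\left(d \right)} = -13$ ($U{\left(d \right)} = -8 - 5 = -13$)
$l = -4430$ ($l = \left(-1088 - 29\right) - 3313 = -1117 - 3313 = -4430$)
$H = -60$ ($H = -13 - 47 = -60$)
$B{\left(T,o \right)} = 6$ ($B{\left(T,o \right)} = -3 - -9 = -3 + 9 = 6$)
$\left(B{\left(H,-43 \right)} - l\right) - 26619 = \left(6 - -4430\right) - 26619 = \left(6 + 4430\right) - 26619 = 4436 - 26619 = -22183$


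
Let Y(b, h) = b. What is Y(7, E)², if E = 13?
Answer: 49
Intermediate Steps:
Y(7, E)² = 7² = 49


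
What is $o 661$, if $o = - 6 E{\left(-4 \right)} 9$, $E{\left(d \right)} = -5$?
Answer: $178470$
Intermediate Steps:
$o = 270$ ($o = \left(-6\right) \left(-5\right) 9 = 30 \cdot 9 = 270$)
$o 661 = 270 \cdot 661 = 178470$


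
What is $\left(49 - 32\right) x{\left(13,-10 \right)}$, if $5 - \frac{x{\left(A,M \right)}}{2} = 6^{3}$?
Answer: $-7174$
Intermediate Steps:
$x{\left(A,M \right)} = -422$ ($x{\left(A,M \right)} = 10 - 2 \cdot 6^{3} = 10 - 432 = -422$)
$\left(49 - 32\right) x{\left(13,-10 \right)} = \left(49 - 32\right) \left(-422\right) = 17 \left(-422\right) = -7174$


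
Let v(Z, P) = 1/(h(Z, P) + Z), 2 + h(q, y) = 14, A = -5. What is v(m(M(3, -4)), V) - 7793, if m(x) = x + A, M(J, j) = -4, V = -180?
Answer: -23378/3 ≈ -7792.7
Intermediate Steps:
h(q, y) = 12 (h(q, y) = -2 + 14 = 12)
m(x) = -5 + x (m(x) = x - 5 = -5 + x)
v(Z, P) = 1/(12 + Z)
v(m(M(3, -4)), V) - 7793 = 1/(12 + (-5 - 4)) - 7793 = 1/(12 - 9) - 7793 = 1/3 - 7793 = ⅓ - 7793 = -23378/3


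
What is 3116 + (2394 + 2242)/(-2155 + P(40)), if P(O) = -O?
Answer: 6834984/2195 ≈ 3113.9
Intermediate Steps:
3116 + (2394 + 2242)/(-2155 + P(40)) = 3116 + (2394 + 2242)/(-2155 - 1*40) = 3116 + 4636/(-2155 - 40) = 3116 + 4636/(-2195) = 3116 + 4636*(-1/2195) = 3116 - 4636/2195 = 6834984/2195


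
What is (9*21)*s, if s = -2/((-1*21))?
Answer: 18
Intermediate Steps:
s = 2/21 (s = -2/(-21) = -2*(-1/21) = 2/21 ≈ 0.095238)
(9*21)*s = (9*21)*(2/21) = 189*(2/21) = 18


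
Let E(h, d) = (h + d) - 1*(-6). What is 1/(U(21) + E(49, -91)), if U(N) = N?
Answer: -1/15 ≈ -0.066667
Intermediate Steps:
E(h, d) = 6 + d + h (E(h, d) = (d + h) + 6 = 6 + d + h)
1/(U(21) + E(49, -91)) = 1/(21 + (6 - 91 + 49)) = 1/(21 - 36) = 1/(-15) = -1/15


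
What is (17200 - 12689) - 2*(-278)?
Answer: 5067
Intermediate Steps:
(17200 - 12689) - 2*(-278) = 4511 + 556 = 5067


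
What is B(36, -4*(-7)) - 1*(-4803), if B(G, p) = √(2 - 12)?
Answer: 4803 + I*√10 ≈ 4803.0 + 3.1623*I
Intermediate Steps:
B(G, p) = I*√10 (B(G, p) = √(-10) = I*√10)
B(36, -4*(-7)) - 1*(-4803) = I*√10 - 1*(-4803) = I*√10 + 4803 = 4803 + I*√10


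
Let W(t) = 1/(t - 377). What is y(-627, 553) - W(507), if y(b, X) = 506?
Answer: 65779/130 ≈ 505.99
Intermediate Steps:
W(t) = 1/(-377 + t)
y(-627, 553) - W(507) = 506 - 1/(-377 + 507) = 506 - 1/130 = 65779/130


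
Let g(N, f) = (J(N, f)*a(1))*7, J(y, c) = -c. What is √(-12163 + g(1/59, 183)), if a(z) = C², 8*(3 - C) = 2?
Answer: I*√349609/4 ≈ 147.82*I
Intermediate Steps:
C = 11/4 (C = 3 - ⅛*2 = 3 - ¼ = 11/4 ≈ 2.7500)
a(z) = 121/16 (a(z) = (11/4)² = 121/16)
g(N, f) = -847*f/16 (g(N, f) = (-f*(121/16))*7 = -121*f/16*7 = -847*f/16)
√(-12163 + g(1/59, 183)) = √(-12163 - 847/16*183) = √(-12163 - 155001/16) = √(-349609/16) = I*√349609/4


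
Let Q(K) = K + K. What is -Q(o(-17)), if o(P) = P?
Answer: 34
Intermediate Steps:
Q(K) = 2*K
-Q(o(-17)) = -2*(-17) = -1*(-34) = 34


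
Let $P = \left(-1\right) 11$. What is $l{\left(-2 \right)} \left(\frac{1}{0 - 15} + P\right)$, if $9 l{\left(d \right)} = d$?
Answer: $\frac{332}{135} \approx 2.4593$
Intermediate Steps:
$P = -11$
$l{\left(d \right)} = \frac{d}{9}$
$l{\left(-2 \right)} \left(\frac{1}{0 - 15} + P\right) = \frac{1}{9} \left(-2\right) \left(\frac{1}{0 - 15} - 11\right) = - \frac{2 \left(\frac{1}{-15} - 11\right)}{9} = - \frac{2 \left(- \frac{1}{15} - 11\right)}{9} = \left(- \frac{2}{9}\right) \left(- \frac{166}{15}\right) = \frac{332}{135}$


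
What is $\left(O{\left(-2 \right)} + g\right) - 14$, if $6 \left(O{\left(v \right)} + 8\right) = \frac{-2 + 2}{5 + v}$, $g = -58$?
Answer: $-80$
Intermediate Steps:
$O{\left(v \right)} = -8$ ($O{\left(v \right)} = -8 + \frac{\left(-2 + 2\right) \frac{1}{5 + v}}{6} = -8 + \frac{0 \frac{1}{5 + v}}{6} = -8 + \frac{1}{6} \cdot 0 = -8 + 0 = -8$)
$\left(O{\left(-2 \right)} + g\right) - 14 = \left(-8 - 58\right) - 14 = -66 - 14 = -80$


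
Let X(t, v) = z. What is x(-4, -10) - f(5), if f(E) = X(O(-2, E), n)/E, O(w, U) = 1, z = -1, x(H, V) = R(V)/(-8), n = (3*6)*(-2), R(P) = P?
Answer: 29/20 ≈ 1.4500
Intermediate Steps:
n = -36 (n = 18*(-2) = -36)
x(H, V) = -V/8 (x(H, V) = V/(-8) = V*(-1/8) = -V/8)
X(t, v) = -1
f(E) = -1/E
x(-4, -10) - f(5) = -1/8*(-10) - (-1)/5 = 5/4 - (-1)/5 = 5/4 - 1*(-1/5) = 5/4 + 1/5 = 29/20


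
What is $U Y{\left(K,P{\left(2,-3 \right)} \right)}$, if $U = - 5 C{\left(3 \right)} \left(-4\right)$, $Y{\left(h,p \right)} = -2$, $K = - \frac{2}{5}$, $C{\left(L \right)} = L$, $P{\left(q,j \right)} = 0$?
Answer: $-120$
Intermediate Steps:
$K = - \frac{2}{5}$ ($K = \left(-2\right) \frac{1}{5} = - \frac{2}{5} \approx -0.4$)
$U = 60$ ($U = \left(-5\right) 3 \left(-4\right) = \left(-15\right) \left(-4\right) = 60$)
$U Y{\left(K,P{\left(2,-3 \right)} \right)} = 60 \left(-2\right) = -120$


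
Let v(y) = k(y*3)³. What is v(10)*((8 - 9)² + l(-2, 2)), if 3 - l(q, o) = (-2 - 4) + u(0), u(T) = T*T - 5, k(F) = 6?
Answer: 3240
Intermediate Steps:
v(y) = 216 (v(y) = 6³ = 216)
u(T) = -5 + T² (u(T) = T² - 5 = -5 + T²)
l(q, o) = 14 (l(q, o) = 3 - ((-2 - 4) + (-5 + 0²)) = 3 - (-6 + (-5 + 0)) = 3 - (-6 - 5) = 3 - 1*(-11) = 3 + 11 = 14)
v(10)*((8 - 9)² + l(-2, 2)) = 216*((8 - 9)² + 14) = 216*((-1)² + 14) = 216*(1 + 14) = 216*15 = 3240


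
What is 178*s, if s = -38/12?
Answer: -1691/3 ≈ -563.67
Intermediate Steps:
s = -19/6 (s = -38*1/12 = -19/6 ≈ -3.1667)
178*s = 178*(-19/6) = -1691/3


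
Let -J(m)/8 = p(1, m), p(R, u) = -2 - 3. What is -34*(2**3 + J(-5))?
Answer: -1632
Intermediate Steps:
p(R, u) = -5
J(m) = 40 (J(m) = -8*(-5) = 40)
-34*(2**3 + J(-5)) = -34*(2**3 + 40) = -34*(8 + 40) = -34*48 = -1632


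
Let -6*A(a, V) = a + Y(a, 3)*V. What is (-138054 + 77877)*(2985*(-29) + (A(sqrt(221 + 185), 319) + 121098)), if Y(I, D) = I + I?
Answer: -2078092341 + 12817701*sqrt(406)/2 ≈ -1.9490e+9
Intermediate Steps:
Y(I, D) = 2*I
A(a, V) = -a/6 - V*a/3 (A(a, V) = -(a + (2*a)*V)/6 = -(a + 2*V*a)/6 = -a/6 - V*a/3)
(-138054 + 77877)*(2985*(-29) + (A(sqrt(221 + 185), 319) + 121098)) = (-138054 + 77877)*(2985*(-29) + (sqrt(221 + 185)*(-1 - 2*319)/6 + 121098)) = -60177*(-86565 + (sqrt(406)*(-1 - 638)/6 + 121098)) = -60177*(-86565 + ((1/6)*sqrt(406)*(-639) + 121098)) = -60177*(-86565 + (-213*sqrt(406)/2 + 121098)) = -60177*(-86565 + (121098 - 213*sqrt(406)/2)) = -60177*(34533 - 213*sqrt(406)/2) = -2078092341 + 12817701*sqrt(406)/2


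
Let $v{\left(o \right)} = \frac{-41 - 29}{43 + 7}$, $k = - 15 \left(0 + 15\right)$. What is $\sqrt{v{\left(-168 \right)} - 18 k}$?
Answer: $\frac{\sqrt{101215}}{5} \approx 63.629$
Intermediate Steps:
$k = -225$ ($k = \left(-15\right) 15 = -225$)
$v{\left(o \right)} = - \frac{7}{5}$ ($v{\left(o \right)} = - \frac{70}{50} = \left(-70\right) \frac{1}{50} = - \frac{7}{5}$)
$\sqrt{v{\left(-168 \right)} - 18 k} = \sqrt{- \frac{7}{5} - -4050} = \sqrt{- \frac{7}{5} + 4050} = \sqrt{\frac{20243}{5}} = \frac{\sqrt{101215}}{5}$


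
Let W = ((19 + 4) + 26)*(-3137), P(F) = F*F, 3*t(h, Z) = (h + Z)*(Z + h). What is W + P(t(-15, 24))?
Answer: -152984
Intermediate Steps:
t(h, Z) = (Z + h)²/3 (t(h, Z) = ((h + Z)*(Z + h))/3 = ((Z + h)*(Z + h))/3 = (Z + h)²/3)
P(F) = F²
W = -153713 (W = (23 + 26)*(-3137) = 49*(-3137) = -153713)
W + P(t(-15, 24)) = -153713 + ((24 - 15)²/3)² = -153713 + ((⅓)*9²)² = -153713 + ((⅓)*81)² = -153713 + 27² = -153713 + 729 = -152984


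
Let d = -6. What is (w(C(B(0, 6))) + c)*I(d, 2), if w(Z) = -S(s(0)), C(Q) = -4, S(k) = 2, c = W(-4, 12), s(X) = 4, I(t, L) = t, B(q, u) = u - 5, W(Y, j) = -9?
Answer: 66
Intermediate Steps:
B(q, u) = -5 + u
c = -9
w(Z) = -2 (w(Z) = -1*2 = -2)
(w(C(B(0, 6))) + c)*I(d, 2) = (-2 - 9)*(-6) = -11*(-6) = 66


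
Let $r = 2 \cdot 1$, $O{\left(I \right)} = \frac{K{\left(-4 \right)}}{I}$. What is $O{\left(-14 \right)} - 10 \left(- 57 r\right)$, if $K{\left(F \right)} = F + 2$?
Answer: $\frac{7981}{7} \approx 1140.1$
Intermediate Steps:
$K{\left(F \right)} = 2 + F$
$O{\left(I \right)} = - \frac{2}{I}$ ($O{\left(I \right)} = \frac{2 - 4}{I} = - \frac{2}{I}$)
$r = 2$
$O{\left(-14 \right)} - 10 \left(- 57 r\right) = - \frac{2}{-14} - 10 \left(\left(-57\right) 2\right) = \left(-2\right) \left(- \frac{1}{14}\right) - -1140 = \frac{1}{7} + 1140 = \frac{7981}{7}$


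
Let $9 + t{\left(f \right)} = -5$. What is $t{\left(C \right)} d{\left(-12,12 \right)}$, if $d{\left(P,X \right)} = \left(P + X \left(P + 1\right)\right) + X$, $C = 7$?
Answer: $1848$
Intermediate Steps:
$d{\left(P,X \right)} = P + X + X \left(1 + P\right)$ ($d{\left(P,X \right)} = \left(P + X \left(1 + P\right)\right) + X = P + X + X \left(1 + P\right)$)
$t{\left(f \right)} = -14$ ($t{\left(f \right)} = -9 - 5 = -14$)
$t{\left(C \right)} d{\left(-12,12 \right)} = - 14 \left(-12 + 2 \cdot 12 - 144\right) = - 14 \left(-12 + 24 - 144\right) = \left(-14\right) \left(-132\right) = 1848$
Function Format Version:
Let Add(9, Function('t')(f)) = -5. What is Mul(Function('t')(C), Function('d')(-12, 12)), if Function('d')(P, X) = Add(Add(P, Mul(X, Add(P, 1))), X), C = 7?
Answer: 1848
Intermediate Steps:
Function('d')(P, X) = Add(P, X, Mul(X, Add(1, P))) (Function('d')(P, X) = Add(Add(P, Mul(X, Add(1, P))), X) = Add(P, X, Mul(X, Add(1, P))))
Function('t')(f) = -14 (Function('t')(f) = Add(-9, -5) = -14)
Mul(Function('t')(C), Function('d')(-12, 12)) = Mul(-14, Add(-12, Mul(2, 12), Mul(-12, 12))) = Mul(-14, Add(-12, 24, -144)) = Mul(-14, -132) = 1848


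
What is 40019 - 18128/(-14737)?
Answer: 589778131/14737 ≈ 40020.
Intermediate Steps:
40019 - 18128/(-14737) = 40019 - 18128*(-1/14737) = 40019 + 18128/14737 = 589778131/14737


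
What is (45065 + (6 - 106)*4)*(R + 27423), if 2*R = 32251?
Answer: 3890187505/2 ≈ 1.9451e+9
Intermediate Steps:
R = 32251/2 (R = (½)*32251 = 32251/2 ≈ 16126.)
(45065 + (6 - 106)*4)*(R + 27423) = (45065 + (6 - 106)*4)*(32251/2 + 27423) = (45065 - 100*4)*(87097/2) = (45065 - 400)*(87097/2) = 44665*(87097/2) = 3890187505/2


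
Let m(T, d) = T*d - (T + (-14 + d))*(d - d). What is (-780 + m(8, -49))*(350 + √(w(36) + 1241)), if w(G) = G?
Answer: -410200 - 1172*√1277 ≈ -4.5208e+5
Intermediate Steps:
m(T, d) = T*d (m(T, d) = T*d - (-14 + T + d)*0 = T*d - 1*0 = T*d + 0 = T*d)
(-780 + m(8, -49))*(350 + √(w(36) + 1241)) = (-780 + 8*(-49))*(350 + √(36 + 1241)) = (-780 - 392)*(350 + √1277) = -1172*(350 + √1277) = -410200 - 1172*√1277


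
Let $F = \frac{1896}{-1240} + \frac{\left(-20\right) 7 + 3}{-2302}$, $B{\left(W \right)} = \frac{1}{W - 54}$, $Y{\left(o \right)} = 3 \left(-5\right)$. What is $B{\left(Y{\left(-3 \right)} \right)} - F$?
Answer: $\frac{35822581}{24619890} \approx 1.455$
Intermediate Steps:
$Y{\left(o \right)} = -15$
$B{\left(W \right)} = \frac{1}{-54 + W}$
$F = - \frac{524339}{356810}$ ($F = 1896 \left(- \frac{1}{1240}\right) + \left(-140 + 3\right) \left(- \frac{1}{2302}\right) = - \frac{237}{155} - - \frac{137}{2302} = - \frac{237}{155} + \frac{137}{2302} = - \frac{524339}{356810} \approx -1.4695$)
$B{\left(Y{\left(-3 \right)} \right)} - F = \frac{1}{-54 - 15} - - \frac{524339}{356810} = \frac{1}{-69} + \frac{524339}{356810} = - \frac{1}{69} + \frac{524339}{356810} = \frac{35822581}{24619890}$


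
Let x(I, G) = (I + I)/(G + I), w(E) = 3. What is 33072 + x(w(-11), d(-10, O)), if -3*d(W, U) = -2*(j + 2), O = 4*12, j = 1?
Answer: 165366/5 ≈ 33073.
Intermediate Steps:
O = 48
d(W, U) = 2 (d(W, U) = -(-2)*(1 + 2)/3 = -(-2)*3/3 = -⅓*(-6) = 2)
x(I, G) = 2*I/(G + I) (x(I, G) = (2*I)/(G + I) = 2*I/(G + I))
33072 + x(w(-11), d(-10, O)) = 33072 + 2*3/(2 + 3) = 33072 + 2*3/5 = 33072 + 2*3*(⅕) = 33072 + 6/5 = 165366/5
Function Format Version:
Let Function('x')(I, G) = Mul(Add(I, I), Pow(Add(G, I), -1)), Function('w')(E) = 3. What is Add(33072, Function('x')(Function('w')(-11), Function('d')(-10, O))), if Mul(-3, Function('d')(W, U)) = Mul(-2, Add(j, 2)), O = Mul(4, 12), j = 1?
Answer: Rational(165366, 5) ≈ 33073.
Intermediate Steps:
O = 48
Function('d')(W, U) = 2 (Function('d')(W, U) = Mul(Rational(-1, 3), Mul(-2, Add(1, 2))) = Mul(Rational(-1, 3), Mul(-2, 3)) = Mul(Rational(-1, 3), -6) = 2)
Function('x')(I, G) = Mul(2, I, Pow(Add(G, I), -1)) (Function('x')(I, G) = Mul(Mul(2, I), Pow(Add(G, I), -1)) = Mul(2, I, Pow(Add(G, I), -1)))
Add(33072, Function('x')(Function('w')(-11), Function('d')(-10, O))) = Add(33072, Mul(2, 3, Pow(Add(2, 3), -1))) = Add(33072, Mul(2, 3, Pow(5, -1))) = Add(33072, Mul(2, 3, Rational(1, 5))) = Add(33072, Rational(6, 5)) = Rational(165366, 5)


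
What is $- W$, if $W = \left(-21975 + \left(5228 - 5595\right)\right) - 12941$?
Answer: $35283$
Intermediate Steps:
$W = -35283$ ($W = \left(-21975 + \left(5228 - 5595\right)\right) - 12941 = \left(-21975 - 367\right) - 12941 = -22342 - 12941 = -35283$)
$- W = \left(-1\right) \left(-35283\right) = 35283$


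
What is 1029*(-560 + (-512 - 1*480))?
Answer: -1597008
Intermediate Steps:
1029*(-560 + (-512 - 1*480)) = 1029*(-560 + (-512 - 480)) = 1029*(-560 - 992) = 1029*(-1552) = -1597008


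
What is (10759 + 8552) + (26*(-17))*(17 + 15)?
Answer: 5167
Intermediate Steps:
(10759 + 8552) + (26*(-17))*(17 + 15) = 19311 - 442*32 = 19311 - 14144 = 5167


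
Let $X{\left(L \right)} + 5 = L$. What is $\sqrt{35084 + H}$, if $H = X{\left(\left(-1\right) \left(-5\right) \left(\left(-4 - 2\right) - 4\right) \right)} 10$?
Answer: $\sqrt{34534} \approx 185.83$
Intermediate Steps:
$X{\left(L \right)} = -5 + L$
$H = -550$ ($H = \left(-5 + \left(-1\right) \left(-5\right) \left(\left(-4 - 2\right) - 4\right)\right) 10 = \left(-5 + 5 \left(-6 - 4\right)\right) 10 = \left(-5 + 5 \left(-10\right)\right) 10 = \left(-5 - 50\right) 10 = \left(-55\right) 10 = -550$)
$\sqrt{35084 + H} = \sqrt{35084 - 550} = \sqrt{34534}$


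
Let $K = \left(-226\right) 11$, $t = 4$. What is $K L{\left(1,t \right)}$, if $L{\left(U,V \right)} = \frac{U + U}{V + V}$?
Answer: $- \frac{1243}{2} \approx -621.5$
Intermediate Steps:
$L{\left(U,V \right)} = \frac{U}{V}$ ($L{\left(U,V \right)} = \frac{2 U}{2 V} = 2 U \frac{1}{2 V} = \frac{U}{V}$)
$K = -2486$
$K L{\left(1,t \right)} = - 2486 \cdot 1 \cdot \frac{1}{4} = \left(-2486\right) \frac{1}{4} = - \frac{1243}{2}$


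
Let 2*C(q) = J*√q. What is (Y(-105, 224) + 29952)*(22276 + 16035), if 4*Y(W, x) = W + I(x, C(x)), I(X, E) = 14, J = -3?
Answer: 4586477987/4 ≈ 1.1466e+9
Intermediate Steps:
C(q) = -3*√q/2 (C(q) = (-3*√q)/2 = -3*√q/2)
Y(W, x) = 7/2 + W/4 (Y(W, x) = (W + 14)/4 = (14 + W)/4 = 7/2 + W/4)
(Y(-105, 224) + 29952)*(22276 + 16035) = ((7/2 + (¼)*(-105)) + 29952)*(22276 + 16035) = ((7/2 - 105/4) + 29952)*38311 = (-91/4 + 29952)*38311 = (119717/4)*38311 = 4586477987/4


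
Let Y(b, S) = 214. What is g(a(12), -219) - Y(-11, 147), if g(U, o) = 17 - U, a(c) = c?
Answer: -209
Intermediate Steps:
g(a(12), -219) - Y(-11, 147) = (17 - 1*12) - 1*214 = (17 - 12) - 214 = 5 - 214 = -209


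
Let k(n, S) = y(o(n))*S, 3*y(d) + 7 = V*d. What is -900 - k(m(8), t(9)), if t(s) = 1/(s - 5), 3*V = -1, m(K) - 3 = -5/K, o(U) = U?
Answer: -259013/288 ≈ -899.35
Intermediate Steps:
m(K) = 3 - 5/K
V = -⅓ (V = (⅓)*(-1) = -⅓ ≈ -0.33333)
y(d) = -7/3 - d/9 (y(d) = -7/3 + (-d/3)/3 = -7/3 - d/9)
t(s) = 1/(-5 + s)
k(n, S) = S*(-7/3 - n/9) (k(n, S) = (-7/3 - n/9)*S = S*(-7/3 - n/9))
-900 - k(m(8), t(9)) = -900 - (-1)*(21 + (3 - 5/8))/(9*(-5 + 9)) = -900 - (-1)*(21 + (3 - 5*⅛))/(9*4) = -900 - (-1)*(21 + (3 - 5/8))/(9*4) = -900 - (-1)*(21 + 19/8)/(9*4) = -900 - (-1)*187/(9*4*8) = -900 - 1*(-187/288) = -900 + 187/288 = -259013/288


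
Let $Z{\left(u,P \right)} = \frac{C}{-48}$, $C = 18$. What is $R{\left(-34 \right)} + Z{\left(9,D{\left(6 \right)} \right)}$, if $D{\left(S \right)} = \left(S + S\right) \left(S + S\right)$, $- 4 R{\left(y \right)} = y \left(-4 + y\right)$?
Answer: $- \frac{2587}{8} \approx -323.38$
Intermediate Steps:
$R{\left(y \right)} = - \frac{y \left(-4 + y\right)}{4}$
$D{\left(S \right)} = 4 S^{2}$ ($D{\left(S \right)} = 2 S 2 S = 4 S^{2}$)
$Z{\left(u,P \right)} = - \frac{3}{8}$ ($Z{\left(u,P \right)} = \frac{18}{-48} = 18 \left(- \frac{1}{48}\right) = - \frac{3}{8}$)
$R{\left(-34 \right)} + Z{\left(9,D{\left(6 \right)} \right)} = \frac{1}{4} \left(-34\right) \left(4 - -34\right) - \frac{3}{8} = \frac{1}{4} \left(-34\right) \left(4 + 34\right) - \frac{3}{8} = \frac{1}{4} \left(-34\right) 38 - \frac{3}{8} = -323 - \frac{3}{8} = - \frac{2587}{8}$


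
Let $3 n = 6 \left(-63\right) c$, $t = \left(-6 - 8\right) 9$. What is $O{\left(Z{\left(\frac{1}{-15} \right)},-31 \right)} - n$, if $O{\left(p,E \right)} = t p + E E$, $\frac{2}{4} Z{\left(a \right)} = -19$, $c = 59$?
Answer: $13183$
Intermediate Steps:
$t = -126$ ($t = \left(-14\right) 9 = -126$)
$Z{\left(a \right)} = -38$ ($Z{\left(a \right)} = 2 \left(-19\right) = -38$)
$O{\left(p,E \right)} = E^{2} - 126 p$ ($O{\left(p,E \right)} = - 126 p + E E = - 126 p + E^{2} = E^{2} - 126 p$)
$n = -7434$ ($n = \frac{6 \left(-63\right) 59}{3} = \frac{\left(-378\right) 59}{3} = \frac{1}{3} \left(-22302\right) = -7434$)
$O{\left(Z{\left(\frac{1}{-15} \right)},-31 \right)} - n = \left(\left(-31\right)^{2} - -4788\right) - -7434 = \left(961 + 4788\right) + 7434 = 5749 + 7434 = 13183$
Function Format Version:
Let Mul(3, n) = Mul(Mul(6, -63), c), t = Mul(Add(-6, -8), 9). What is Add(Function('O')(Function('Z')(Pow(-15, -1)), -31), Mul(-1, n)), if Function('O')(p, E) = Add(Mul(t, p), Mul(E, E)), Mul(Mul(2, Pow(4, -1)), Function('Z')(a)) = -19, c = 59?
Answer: 13183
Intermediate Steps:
t = -126 (t = Mul(-14, 9) = -126)
Function('Z')(a) = -38 (Function('Z')(a) = Mul(2, -19) = -38)
Function('O')(p, E) = Add(Pow(E, 2), Mul(-126, p)) (Function('O')(p, E) = Add(Mul(-126, p), Mul(E, E)) = Add(Mul(-126, p), Pow(E, 2)) = Add(Pow(E, 2), Mul(-126, p)))
n = -7434 (n = Mul(Rational(1, 3), Mul(Mul(6, -63), 59)) = Mul(Rational(1, 3), Mul(-378, 59)) = Mul(Rational(1, 3), -22302) = -7434)
Add(Function('O')(Function('Z')(Pow(-15, -1)), -31), Mul(-1, n)) = Add(Add(Pow(-31, 2), Mul(-126, -38)), Mul(-1, -7434)) = Add(Add(961, 4788), 7434) = Add(5749, 7434) = 13183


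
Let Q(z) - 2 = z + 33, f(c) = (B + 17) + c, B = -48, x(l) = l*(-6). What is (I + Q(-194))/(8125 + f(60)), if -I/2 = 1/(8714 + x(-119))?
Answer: -749527/38437956 ≈ -0.019500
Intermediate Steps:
x(l) = -6*l
f(c) = -31 + c (f(c) = (-48 + 17) + c = -31 + c)
Q(z) = 35 + z (Q(z) = 2 + (z + 33) = 2 + (33 + z) = 35 + z)
I = -1/4714 (I = -2/(8714 - 6*(-119)) = -2/(8714 + 714) = -2/9428 = -2*1/9428 = -1/4714 ≈ -0.00021213)
(I + Q(-194))/(8125 + f(60)) = (-1/4714 + (35 - 194))/(8125 + (-31 + 60)) = (-1/4714 - 159)/(8125 + 29) = -749527/4714/8154 = -749527/4714*1/8154 = -749527/38437956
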